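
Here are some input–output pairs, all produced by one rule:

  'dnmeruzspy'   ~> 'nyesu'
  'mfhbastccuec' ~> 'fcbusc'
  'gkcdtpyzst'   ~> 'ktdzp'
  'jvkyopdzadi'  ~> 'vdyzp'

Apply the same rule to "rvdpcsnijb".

vbpis

The rule is to keep every other character starting from the second (positions 2nd, 4th, 6th, ...), then take characters alternately from the front and the back (1st, last, 2nd, 2nd-last, ...).
Applying both steps to "rvdpcsnijb": "vpsib", then "vbpis".
(Check on "jvkyopdzadi": → "vypzd" → "vdyzp" ✓)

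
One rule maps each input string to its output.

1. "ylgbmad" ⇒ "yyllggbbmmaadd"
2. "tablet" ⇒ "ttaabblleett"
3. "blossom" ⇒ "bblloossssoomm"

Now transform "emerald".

In each case the input is transformed by: double every character.
For "emerald" the result is "eemmeerraalldd".

eemmeerraalldd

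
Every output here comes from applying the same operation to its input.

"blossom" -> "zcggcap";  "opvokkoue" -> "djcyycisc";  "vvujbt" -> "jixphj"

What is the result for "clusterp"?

Looking at the pairs, the operation is to shift every letter 12 places backward in the alphabet (wrapping around), then move the first character to the end.
Starting from "clusterp": after the first operation, "qzighsfd"; after the second, "zighsfdq".

zighsfdq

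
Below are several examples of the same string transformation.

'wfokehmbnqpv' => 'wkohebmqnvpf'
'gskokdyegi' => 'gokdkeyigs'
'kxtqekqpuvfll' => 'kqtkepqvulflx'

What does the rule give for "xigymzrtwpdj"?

Each output is the input with this applied: swap each adjacent pair of characters (1↔2, 3↔4, ...), then move the first character to the end.
Applying both steps to "xigymzrtwpdj": "ixygzmtrpwjd", then "xygzmtrpwjdi".

xygzmtrpwjdi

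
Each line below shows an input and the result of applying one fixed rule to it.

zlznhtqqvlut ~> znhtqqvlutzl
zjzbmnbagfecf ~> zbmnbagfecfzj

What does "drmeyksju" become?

The rule is to move the first 2 characters to the end (rotate left by 2).
Applying that to "drmeyksju" gives "meyksjudr".

meyksjudr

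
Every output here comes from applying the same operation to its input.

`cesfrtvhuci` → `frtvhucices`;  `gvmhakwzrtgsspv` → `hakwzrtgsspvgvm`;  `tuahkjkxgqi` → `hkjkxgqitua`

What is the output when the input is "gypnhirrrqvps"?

nhirrrqvpsgyp

Rule — move the first 3 characters to the end (rotate left by 3).
For "gypnhirrrqvps" the result is "nhirrrqvpsgyp".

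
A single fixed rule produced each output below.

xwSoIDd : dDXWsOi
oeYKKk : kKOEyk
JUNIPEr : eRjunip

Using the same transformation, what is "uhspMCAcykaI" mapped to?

AiUHSPmcaCYK

The transformation: flip the case of every letter, then move the last 2 characters to the front (rotate right by 2).
Applying both steps to "uhspMCAcykaI": "UHSPmcaCYKAi", then "AiUHSPmcaCYK".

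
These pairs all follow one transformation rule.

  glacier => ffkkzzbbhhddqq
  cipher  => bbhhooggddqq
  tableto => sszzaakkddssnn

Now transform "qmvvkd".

pplluuuujjcc

The rule is to shift every letter 1 place backward in the alphabet (wrapping around), then double every character.
Starting from "qmvvkd": after the first operation, "pluujc"; after the second, "pplluuuujjcc".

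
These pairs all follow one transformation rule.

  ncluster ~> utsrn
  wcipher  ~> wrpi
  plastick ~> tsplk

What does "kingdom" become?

Rule — sort the characters into reverse alphabetical order, then delete the last 3 characters.
Applying both steps to "kingdom": "onmkigd", then "onmk".

onmk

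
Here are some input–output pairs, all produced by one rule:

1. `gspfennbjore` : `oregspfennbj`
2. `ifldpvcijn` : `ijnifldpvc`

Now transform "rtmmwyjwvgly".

glyrtmmwyjwv

Rule — move the last 3 characters to the front (rotate right by 3).
On "rtmmwyjwvgly" that produces "glyrtmmwyjwv".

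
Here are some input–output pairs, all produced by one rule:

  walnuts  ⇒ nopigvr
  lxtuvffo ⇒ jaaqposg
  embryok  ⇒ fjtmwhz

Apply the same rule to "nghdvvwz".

urqqycbi

The transformation: shift every letter 5 places backward in the alphabet (wrapping around), then reverse the string.
"nghdvvwz" → "ibcyqqru" → "urqqycbi".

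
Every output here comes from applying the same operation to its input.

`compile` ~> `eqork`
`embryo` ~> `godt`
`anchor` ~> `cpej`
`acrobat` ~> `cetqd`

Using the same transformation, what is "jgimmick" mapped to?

Looking at the pairs, the operation is to shift every letter 2 places forward in the alphabet (wrapping around), then delete the last 2 characters.
Starting from "jgimmick": after the first operation, "likookem"; after the second, "likook".

likook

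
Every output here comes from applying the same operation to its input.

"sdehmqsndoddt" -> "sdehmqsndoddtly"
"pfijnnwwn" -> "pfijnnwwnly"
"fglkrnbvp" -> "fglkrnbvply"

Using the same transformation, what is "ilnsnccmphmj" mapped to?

ilnsnccmphmjly

Looking at the pairs, the operation is to append "ly".
On "ilnsnccmphmj" that produces "ilnsnccmphmjly".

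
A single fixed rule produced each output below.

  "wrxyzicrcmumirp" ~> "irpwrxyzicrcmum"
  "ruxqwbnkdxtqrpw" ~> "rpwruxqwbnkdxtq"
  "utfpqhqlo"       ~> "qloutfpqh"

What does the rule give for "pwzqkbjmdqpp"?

qpppwzqkbjmd

In each case the input is transformed by: move the last 3 characters to the front (rotate right by 3).
"pwzqkbjmdqpp" → "qpppwzqkbjmd".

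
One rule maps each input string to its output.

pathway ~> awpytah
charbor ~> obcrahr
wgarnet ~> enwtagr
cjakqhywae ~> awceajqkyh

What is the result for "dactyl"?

ytdlca

Each output is the input with this applied: move the last 3 characters to the front (rotate right by 3), then swap each adjacent pair of characters (1↔2, 3↔4, ...).
Applying both steps to "dactyl": "tyldac", then "ytdlca".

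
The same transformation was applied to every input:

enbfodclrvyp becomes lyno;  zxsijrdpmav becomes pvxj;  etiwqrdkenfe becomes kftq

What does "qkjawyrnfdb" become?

nbkw

The rule is to keep one character in every 3, starting at position 2 (positions 2nd, 5th, 8th, ...), then move the last 2 characters to the front (rotate right by 2).
Applying both steps to "qkjawyrnfdb": "kwnb", then "nbkw".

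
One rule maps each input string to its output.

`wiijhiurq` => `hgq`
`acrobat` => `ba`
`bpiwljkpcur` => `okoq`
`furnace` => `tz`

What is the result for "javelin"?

Each output is the input with this applied: shift every letter 1 place backward in the alphabet (wrapping around), then keep one character in every 3, starting at position 2 (positions 2nd, 5th, 8th, ...).
Working it through for "javelin": intermediate "izudkhm", final "zk".

zk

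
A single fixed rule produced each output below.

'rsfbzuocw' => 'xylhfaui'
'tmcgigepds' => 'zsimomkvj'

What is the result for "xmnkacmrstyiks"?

dstqgisxyzeoq

In each case the input is transformed by: delete the last character, then shift every letter 6 places forward in the alphabet (wrapping around).
"xmnkacmrstyiks" → "dstqgisxyzeoq".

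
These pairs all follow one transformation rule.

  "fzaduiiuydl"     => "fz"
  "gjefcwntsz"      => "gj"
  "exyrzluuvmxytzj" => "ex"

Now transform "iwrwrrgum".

The rule is to keep only the first 2 characters.
For "iwrwrrgum" the result is "iw".

iw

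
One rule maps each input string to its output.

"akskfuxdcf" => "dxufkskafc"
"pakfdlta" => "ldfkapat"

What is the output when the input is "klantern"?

etnalknr

Looking at the pairs, the operation is to move the last 2 characters to the front (rotate right by 2), then reverse the string.
"klantern" → "rnklante" → "etnalknr".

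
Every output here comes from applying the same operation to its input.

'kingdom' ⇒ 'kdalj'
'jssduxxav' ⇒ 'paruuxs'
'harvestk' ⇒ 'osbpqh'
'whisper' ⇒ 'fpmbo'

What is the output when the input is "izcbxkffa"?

The pattern: shift every letter 3 places backward in the alphabet (wrapping around), then delete the first 2 characters.
Applying that to "izcbxkffa" gives "zyuhccx".

zyuhccx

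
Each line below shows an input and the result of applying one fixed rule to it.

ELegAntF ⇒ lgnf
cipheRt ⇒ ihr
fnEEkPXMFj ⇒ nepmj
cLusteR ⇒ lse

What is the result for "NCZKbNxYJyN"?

cknyy

Looking at the pairs, the operation is to keep every other character starting from the second (positions 2nd, 4th, 6th, ...), then convert every letter to lowercase.
Working it through for "NCZKbNxYJyN": intermediate "CKNYy", final "cknyy".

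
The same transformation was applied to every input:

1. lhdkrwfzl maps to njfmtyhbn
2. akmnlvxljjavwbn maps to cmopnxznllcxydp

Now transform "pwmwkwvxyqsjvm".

Each output is the input with this applied: shift every letter 2 places forward in the alphabet (wrapping around).
So "pwmwkwvxyqsjvm" becomes "ryoymyxzasulxo".

ryoymyxzasulxo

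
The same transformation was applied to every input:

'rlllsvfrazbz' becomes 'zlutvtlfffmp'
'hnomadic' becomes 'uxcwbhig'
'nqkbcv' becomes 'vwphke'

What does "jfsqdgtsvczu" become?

Each output is the input with this applied: shift every letter 6 places backward in the alphabet (wrapping around), then swap the front and back halves of the string.
On "jfsqdgtsvczu": the first step gives "dzmkxanmpwto", and the second then gives "nmpwtodzmkxa".
(Check on "rlllsvfrazbz": → "lfffmpzlutvt" → "zlutvtlfffmp" ✓)

nmpwtodzmkxa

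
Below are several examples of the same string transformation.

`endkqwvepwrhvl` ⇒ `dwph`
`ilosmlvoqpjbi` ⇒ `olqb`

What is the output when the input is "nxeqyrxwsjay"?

What's happening: keep one character in every 3, starting at position 3 (positions 3rd, 6th, 9th, ...).
For "nxeqyrxwsjay" the result is "ersy".

ersy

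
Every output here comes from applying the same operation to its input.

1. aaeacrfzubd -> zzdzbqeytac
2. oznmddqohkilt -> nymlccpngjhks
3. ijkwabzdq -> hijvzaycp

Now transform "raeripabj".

In each case the input is transformed by: shift every letter 1 place backward in the alphabet (wrapping around).
Applying that to "raeripabj" gives "qzdqhozai".

qzdqhozai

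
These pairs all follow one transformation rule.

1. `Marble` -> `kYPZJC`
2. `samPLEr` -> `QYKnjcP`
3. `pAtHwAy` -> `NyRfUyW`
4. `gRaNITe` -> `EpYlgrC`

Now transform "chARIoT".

AFypgMr

The pattern: shift every letter 2 places backward in the alphabet (wrapping around), then flip the case of every letter.
Applying both steps to "chARIoT": "afYPGmR", then "AFypgMr".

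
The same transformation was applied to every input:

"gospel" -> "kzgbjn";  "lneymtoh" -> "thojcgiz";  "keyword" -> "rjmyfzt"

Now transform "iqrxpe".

The rule is to move the first 3 characters to the end (rotate left by 3), then shift every letter 5 places backward in the alphabet (wrapping around).
Starting from "iqrxpe": after the first operation, "xpeiqr"; after the second, "skzdlm".

skzdlm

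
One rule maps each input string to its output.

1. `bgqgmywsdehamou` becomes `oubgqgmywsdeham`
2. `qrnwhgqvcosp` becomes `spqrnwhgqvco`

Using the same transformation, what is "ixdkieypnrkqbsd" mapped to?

The transformation: move the last 2 characters to the front (rotate right by 2).
Applying that to "ixdkieypnrkqbsd" gives "sdixdkieypnrkqb".

sdixdkieypnrkqb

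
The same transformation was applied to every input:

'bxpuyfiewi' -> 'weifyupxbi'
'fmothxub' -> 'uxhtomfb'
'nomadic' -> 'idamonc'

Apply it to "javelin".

ilevajn

In each case the input is transformed by: move the last character to the front, then reverse the string.
For "javelin", step one produces "njaveli"; step two turns that into "ilevajn".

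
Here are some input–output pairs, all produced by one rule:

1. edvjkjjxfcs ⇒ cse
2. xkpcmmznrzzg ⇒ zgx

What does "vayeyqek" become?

ekv

Rule — move the first character to the end, then keep only the last 3 characters.
So "vayeyqek" becomes "ekv".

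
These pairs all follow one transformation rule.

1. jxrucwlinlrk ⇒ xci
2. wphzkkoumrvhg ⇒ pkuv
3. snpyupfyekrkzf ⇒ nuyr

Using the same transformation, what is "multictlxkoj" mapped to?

What's happening: delete the last 2 characters, then keep one character in every 3, starting at position 2 (positions 2nd, 5th, 8th, ...).
So "multictlxkoj" becomes "uil".

uil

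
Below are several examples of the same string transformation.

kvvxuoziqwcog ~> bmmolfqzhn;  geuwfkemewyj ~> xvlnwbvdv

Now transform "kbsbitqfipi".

bsjszkhw

In each case the input is transformed by: shift every letter 9 places backward in the alphabet (wrapping around), then delete the last 3 characters.
On "kbsbitqfipi": the first step gives "bsjszkhwzgz", and the second then gives "bsjszkhw".
(Check on "kvvxuoziqwcog": → "bmmolfqzhntfx" → "bmmolfqzhn" ✓)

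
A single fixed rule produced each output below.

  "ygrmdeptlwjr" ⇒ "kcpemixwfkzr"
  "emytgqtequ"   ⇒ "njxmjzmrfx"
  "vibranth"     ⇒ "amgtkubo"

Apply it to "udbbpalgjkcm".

In each case the input is transformed by: shift every letter 7 places backward in the alphabet (wrapping around), then reverse the string.
"udbbpalgjkcm" → "fvdczetiuuwn".
(Check on "vibranth": → "obuktgma" → "amgtkubo" ✓)

fvdczetiuuwn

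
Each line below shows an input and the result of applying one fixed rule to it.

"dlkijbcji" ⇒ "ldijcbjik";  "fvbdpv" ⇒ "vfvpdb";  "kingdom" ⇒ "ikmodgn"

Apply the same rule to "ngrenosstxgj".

Rule — reverse the string, then move the last 2 characters to the front (rotate right by 2).
Working it through for "ngrenosstxgj": intermediate "jgxtssonergn", final "gnjgxtssoner".

gnjgxtssoner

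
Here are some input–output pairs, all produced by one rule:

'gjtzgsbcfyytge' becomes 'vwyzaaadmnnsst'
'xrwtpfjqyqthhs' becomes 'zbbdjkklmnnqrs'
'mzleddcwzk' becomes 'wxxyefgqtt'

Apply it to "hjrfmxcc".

wwzbdglr

What's happening: sort the characters into alphabetical order, then shift every letter 6 places backward in the alphabet (wrapping around).
On "hjrfmxcc": the first step gives "ccfhjmrx", and the second then gives "wwzbdglr".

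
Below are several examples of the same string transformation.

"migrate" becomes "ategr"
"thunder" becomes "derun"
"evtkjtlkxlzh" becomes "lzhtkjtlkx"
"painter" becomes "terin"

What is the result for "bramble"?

bleam

Looking at the pairs, the operation is to delete the first 2 characters, then move the last 3 characters to the front (rotate right by 3).
For "bramble" the result is "bleam".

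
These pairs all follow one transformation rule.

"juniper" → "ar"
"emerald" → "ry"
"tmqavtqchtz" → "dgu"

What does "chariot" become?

nb

Each output is the input with this applied: shift every letter 13 places forward in the alphabet (wrapping around) — i.e. ROT13, then keep one character in every 3, starting at position 3 (positions 3rd, 6th, 9th, ...).
Working it through for "chariot": intermediate "punevbg", final "nb".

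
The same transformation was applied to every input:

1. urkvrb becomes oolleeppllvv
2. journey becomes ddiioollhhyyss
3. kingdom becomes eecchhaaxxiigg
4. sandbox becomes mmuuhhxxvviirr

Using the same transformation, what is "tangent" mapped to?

In each case the input is transformed by: double every character, then shift every letter 6 places backward in the alphabet (wrapping around).
For "tangent" the result is "nnuuhhaayyhhnn".

nnuuhhaayyhhnn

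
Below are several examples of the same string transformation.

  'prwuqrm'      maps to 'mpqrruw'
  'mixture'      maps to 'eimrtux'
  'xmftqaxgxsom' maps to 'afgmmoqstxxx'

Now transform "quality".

Rule — sort the characters into alphabetical order.
"quality" → "ailqtuy".

ailqtuy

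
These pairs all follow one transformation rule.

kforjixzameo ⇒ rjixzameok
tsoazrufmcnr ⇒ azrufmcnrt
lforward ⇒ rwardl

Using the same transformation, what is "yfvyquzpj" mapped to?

Each output is the input with this applied: move the first character to the end, then delete the first 2 characters.
Applying both steps to "yfvyquzpj": "fvyquzpjy", then "yquzpjy".

yquzpjy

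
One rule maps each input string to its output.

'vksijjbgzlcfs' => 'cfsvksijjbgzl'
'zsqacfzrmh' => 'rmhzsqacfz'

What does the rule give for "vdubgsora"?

The pattern: move the last 3 characters to the front (rotate right by 3).
Doing the same to "vdubgsora": "oravdubgs".

oravdubgs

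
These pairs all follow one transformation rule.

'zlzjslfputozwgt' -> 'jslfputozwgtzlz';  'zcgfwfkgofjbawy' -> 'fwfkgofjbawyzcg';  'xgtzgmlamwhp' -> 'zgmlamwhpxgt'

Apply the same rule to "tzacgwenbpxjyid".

cgwenbpxjyidtza

What's happening: move the first 3 characters to the end (rotate left by 3).
Applying that to "tzacgwenbpxjyid" gives "cgwenbpxjyidtza".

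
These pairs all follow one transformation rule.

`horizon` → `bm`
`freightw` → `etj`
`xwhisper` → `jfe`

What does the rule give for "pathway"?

nj

The pattern: keep one character in every 3, starting at position 2 (positions 2nd, 5th, 8th, ...), then shift every letter 13 places forward in the alphabet (wrapping around) — i.e. ROT13.
On "pathway": the first step gives "aw", and the second then gives "nj".
(Check on "xwhisper": → "wsr" → "jfe" ✓)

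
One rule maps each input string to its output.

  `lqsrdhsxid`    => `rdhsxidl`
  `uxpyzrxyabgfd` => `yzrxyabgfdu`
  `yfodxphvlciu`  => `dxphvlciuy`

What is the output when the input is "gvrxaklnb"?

xaklnbg

In each case the input is transformed by: move the first 3 characters to the end (rotate left by 3), then delete the last 2 characters.
"gvrxaklnb" → "xaklnbgvr" → "xaklnbg".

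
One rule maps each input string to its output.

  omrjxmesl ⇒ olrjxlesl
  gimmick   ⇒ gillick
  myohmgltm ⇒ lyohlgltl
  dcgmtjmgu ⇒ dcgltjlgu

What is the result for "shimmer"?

shiller

The rule is to replace every "m" with "l".
On "shimmer" that produces "shiller".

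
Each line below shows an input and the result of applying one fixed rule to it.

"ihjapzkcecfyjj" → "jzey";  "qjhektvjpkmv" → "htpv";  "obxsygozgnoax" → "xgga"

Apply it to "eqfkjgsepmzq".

fgpq

In each case the input is transformed by: keep one character in every 3, starting at position 3 (positions 3rd, 6th, 9th, ...).
On "eqfkjgsepmzq" that produces "fgpq".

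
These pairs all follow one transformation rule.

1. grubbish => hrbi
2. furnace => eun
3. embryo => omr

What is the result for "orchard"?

Looking at the pairs, the operation is to move the last 2 characters to the front (rotate right by 2), then keep every other character starting from the second (positions 2nd, 4th, 6th, ...).
Applying both steps to "orchard": "rdorcha", then "drh".

drh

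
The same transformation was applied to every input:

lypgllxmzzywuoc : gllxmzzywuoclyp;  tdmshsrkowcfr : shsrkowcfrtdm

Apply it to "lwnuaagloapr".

uaagloaprlwn

Looking at the pairs, the operation is to move the first 3 characters to the end (rotate left by 3).
On "lwnuaagloapr" that produces "uaagloaprlwn".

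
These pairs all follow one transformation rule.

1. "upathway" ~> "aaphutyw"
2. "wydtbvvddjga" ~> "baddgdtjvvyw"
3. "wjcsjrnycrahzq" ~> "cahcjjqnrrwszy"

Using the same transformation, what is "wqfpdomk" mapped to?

The rule is to sort the characters into alphabetical order, then swap each adjacent pair of characters (1↔2, 3↔4, ...).
So "wqfpdomk" becomes "fdmkpowq".

fdmkpowq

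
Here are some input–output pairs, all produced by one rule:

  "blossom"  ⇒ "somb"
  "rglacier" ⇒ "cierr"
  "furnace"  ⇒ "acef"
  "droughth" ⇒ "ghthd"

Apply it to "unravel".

The rule is to move the first character to the end, then delete the first 3 characters.
On "unravel": the first step gives "nravelu", and the second then gives "velu".

velu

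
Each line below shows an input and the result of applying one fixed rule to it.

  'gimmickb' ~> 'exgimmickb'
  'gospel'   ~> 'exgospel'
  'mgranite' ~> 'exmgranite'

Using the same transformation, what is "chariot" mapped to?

exchariot

In each case the input is transformed by: prepend "ex".
So "chariot" becomes "exchariot".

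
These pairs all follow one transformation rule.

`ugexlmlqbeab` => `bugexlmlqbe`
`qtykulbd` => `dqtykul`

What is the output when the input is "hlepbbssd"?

Looking at the pairs, the operation is to move the last character to the front, then delete the last character.
For "hlepbbssd", step one produces "dhlepbbss"; step two turns that into "dhlepbbs".

dhlepbbs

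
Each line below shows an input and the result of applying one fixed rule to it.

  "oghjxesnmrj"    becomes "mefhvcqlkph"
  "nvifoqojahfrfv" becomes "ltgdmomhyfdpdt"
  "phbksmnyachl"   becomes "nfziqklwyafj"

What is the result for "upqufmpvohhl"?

The transformation: shift every letter 2 places backward in the alphabet (wrapping around).
"upqufmpvohhl" → "snosdkntmffj".

snosdkntmffj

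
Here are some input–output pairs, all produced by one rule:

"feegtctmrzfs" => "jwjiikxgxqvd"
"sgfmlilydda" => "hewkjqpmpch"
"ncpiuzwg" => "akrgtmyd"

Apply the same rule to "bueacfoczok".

Rule — shift every letter 4 places forward in the alphabet (wrapping around), then move the last 2 characters to the front (rotate right by 2).
Applying that to "bueacfoczok" gives "sofyiegjsgd".
(Check on "sgfmlilydda": → "wkjqpmpchhe" → "hewkjqpmpch" ✓)

sofyiegjsgd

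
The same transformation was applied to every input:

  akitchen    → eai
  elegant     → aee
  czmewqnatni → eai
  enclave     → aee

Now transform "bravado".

aoa

Rule — move the first 3 characters to the end (rotate left by 3), then keep only the vowels.
Applying that to "bravado" gives "aoa".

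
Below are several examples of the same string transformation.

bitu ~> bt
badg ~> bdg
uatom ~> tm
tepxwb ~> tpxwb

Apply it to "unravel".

nrvl

Each output is the input with this applied: remove every vowel.
So "unravel" becomes "nrvl".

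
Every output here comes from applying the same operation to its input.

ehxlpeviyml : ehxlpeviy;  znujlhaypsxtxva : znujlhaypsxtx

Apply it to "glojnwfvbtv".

The rule is to delete the last 2 characters.
Doing the same to "glojnwfvbtv": "glojnwfvb".

glojnwfvb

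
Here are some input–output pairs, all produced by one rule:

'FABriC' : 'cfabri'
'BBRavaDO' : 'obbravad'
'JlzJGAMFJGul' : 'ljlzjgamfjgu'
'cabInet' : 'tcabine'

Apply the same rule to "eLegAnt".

The pattern: move the last character to the front, then convert every letter to lowercase.
On "eLegAnt": the first step gives "teLegAn", and the second then gives "telegan".

telegan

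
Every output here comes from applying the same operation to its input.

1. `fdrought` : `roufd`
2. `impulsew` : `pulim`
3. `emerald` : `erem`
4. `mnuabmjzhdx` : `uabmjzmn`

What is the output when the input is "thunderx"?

undth

Rule — delete the last 3 characters, then move the first 2 characters to the end (rotate left by 2).
"thunderx" → "thund" → "undth".
(Check on "mnuabmjzhdx": → "mnuabmjz" → "uabmjzmn" ✓)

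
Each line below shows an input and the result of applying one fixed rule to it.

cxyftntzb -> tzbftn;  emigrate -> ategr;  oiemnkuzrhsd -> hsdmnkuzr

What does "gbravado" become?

Each output is the input with this applied: delete the first 3 characters, then move the last 3 characters to the front (rotate right by 3).
On "gbravado" that produces "adoav".

adoav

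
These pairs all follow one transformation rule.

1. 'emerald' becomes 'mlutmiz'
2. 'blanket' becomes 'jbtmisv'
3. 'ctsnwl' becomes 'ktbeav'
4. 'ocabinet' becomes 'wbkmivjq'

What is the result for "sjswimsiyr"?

What's happening: shift every letter 8 places forward in the alphabet (wrapping around), then take characters alternately from the front and the back (1st, last, 2nd, 2nd-last, ...).
For "sjswimsiyr", step one produces "araequaqgz"; step two turns that into "azrgaqeaqu".

azrgaqeaqu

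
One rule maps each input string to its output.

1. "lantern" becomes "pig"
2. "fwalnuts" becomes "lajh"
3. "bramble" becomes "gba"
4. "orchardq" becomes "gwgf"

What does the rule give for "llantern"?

Looking at the pairs, the operation is to shift every letter 11 places backward in the alphabet (wrapping around), then keep every other character starting from the second (positions 2nd, 4th, 6th, ...).
"llantern" → "actc".

actc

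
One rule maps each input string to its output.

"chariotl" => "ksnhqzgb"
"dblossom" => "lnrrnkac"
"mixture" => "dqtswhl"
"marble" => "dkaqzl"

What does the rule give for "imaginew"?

vdmhfzlh

Rule — shift every letter 1 place backward in the alphabet (wrapping around), then reverse the string.
On "imaginew": the first step gives "hlzfhmdv", and the second then gives "vdmhfzlh".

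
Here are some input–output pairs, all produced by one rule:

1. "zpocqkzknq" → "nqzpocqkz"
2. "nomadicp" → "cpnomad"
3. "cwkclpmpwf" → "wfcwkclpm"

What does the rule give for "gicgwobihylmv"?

mvgicgwobihy

In each case the input is transformed by: move the last 2 characters to the front (rotate right by 2), then delete the last character.
Applying both steps to "gicgwobihylmv": "mvgicgwobihyl", then "mvgicgwobihy".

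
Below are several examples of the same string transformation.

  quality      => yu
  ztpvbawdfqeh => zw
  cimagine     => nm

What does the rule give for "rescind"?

The rule is to sort the characters into reverse alphabetical order, then keep only the first 2 characters.
Doing the same to "rescind": "sr".

sr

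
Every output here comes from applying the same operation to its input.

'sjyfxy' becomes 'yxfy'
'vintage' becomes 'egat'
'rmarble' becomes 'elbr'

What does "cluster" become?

What's happening: reverse the string, then keep only the first 4 characters.
On "cluster": the first step gives "retsulc", and the second then gives "rets".
(Check on "vintage": → "egatniv" → "egat" ✓)

rets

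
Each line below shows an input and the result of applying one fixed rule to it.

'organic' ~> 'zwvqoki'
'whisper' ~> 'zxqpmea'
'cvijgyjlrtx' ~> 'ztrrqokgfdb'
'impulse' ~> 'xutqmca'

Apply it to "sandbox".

The transformation: shift every letter 8 places forward in the alphabet (wrapping around), then sort the characters into reverse alphabetical order.
Working it through for "sandbox": intermediate "aivljwf", final "wvljifa".

wvljifa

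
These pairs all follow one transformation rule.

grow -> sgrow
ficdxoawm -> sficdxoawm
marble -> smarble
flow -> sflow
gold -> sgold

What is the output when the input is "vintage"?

svintage

The transformation: prepend "s".
For "vintage" the result is "svintage".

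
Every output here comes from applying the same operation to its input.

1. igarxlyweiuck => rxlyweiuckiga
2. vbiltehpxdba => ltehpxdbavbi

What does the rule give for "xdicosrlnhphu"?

Each output is the input with this applied: move the first 3 characters to the end (rotate left by 3).
On "xdicosrlnhphu" that produces "cosrlnhphuxdi".

cosrlnhphuxdi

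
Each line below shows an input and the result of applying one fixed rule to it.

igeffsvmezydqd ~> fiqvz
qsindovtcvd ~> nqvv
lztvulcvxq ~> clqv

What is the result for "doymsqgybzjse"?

In each case the input is transformed by: keep one character in every 3, starting at position 1 (positions 1st, 4th, 7th, ...), then sort the characters into alphabetical order.
Starting from "doymsqgybzjse": after the first operation, "dmgze"; after the second, "degmz".

degmz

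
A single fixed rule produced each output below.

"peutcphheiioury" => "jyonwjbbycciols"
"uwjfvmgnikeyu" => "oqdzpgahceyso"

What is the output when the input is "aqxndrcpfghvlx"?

ukrhxlwjzabpfr

In each case the input is transformed by: shift every letter 6 places backward in the alphabet (wrapping around).
On "aqxndrcpfghvlx" that produces "ukrhxlwjzabpfr".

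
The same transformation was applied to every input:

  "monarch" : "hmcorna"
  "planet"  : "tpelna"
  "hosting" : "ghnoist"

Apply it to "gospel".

lgeops

What's happening: reverse the string, then take characters alternately from the front and the back (1st, last, 2nd, 2nd-last, ...).
Working it through for "gospel": intermediate "lepsog", final "lgeops".
(Check on "monarch": → "hcranom" → "hmcorna" ✓)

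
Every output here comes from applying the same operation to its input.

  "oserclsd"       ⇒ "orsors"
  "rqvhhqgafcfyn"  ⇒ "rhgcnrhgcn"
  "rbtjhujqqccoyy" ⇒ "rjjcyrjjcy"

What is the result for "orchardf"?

Looking at the pairs, the operation is to keep one character in every 3, starting at position 1 (positions 1st, 4th, 7th, ...), then write the whole string twice.
Applying both steps to "orchardf": "ohd", then "ohdohd".

ohdohd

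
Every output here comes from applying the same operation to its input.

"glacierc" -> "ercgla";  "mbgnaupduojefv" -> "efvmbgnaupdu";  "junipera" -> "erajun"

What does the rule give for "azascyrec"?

Rule — move the last 3 characters to the front (rotate right by 3), then delete the last 2 characters.
On "azascyrec": the first step gives "recazascy", and the second then gives "recazas".
(Check on "glacierc": → "ercglaci" → "ercgla" ✓)

recazas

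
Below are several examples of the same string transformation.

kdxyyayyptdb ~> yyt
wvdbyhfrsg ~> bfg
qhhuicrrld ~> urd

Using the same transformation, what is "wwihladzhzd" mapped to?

hdz

The transformation: delete the first 3 characters, then keep one character in every 3, starting at position 1 (positions 1st, 4th, 7th, ...).
On "wwihladzhzd": the first step gives "hladzhzd", and the second then gives "hdz".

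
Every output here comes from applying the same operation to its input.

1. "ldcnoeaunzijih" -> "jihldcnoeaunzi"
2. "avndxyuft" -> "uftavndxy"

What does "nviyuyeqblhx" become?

lhxnviyuyeqb

The transformation: move the last 3 characters to the front (rotate right by 3).
Doing the same to "nviyuyeqblhx": "lhxnviyuyeqb".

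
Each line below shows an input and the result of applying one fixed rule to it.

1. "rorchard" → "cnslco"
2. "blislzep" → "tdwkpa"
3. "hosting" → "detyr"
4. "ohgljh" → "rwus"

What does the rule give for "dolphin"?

wasty

In each case the input is transformed by: shift every letter 11 places forward in the alphabet (wrapping around), then delete the first 2 characters.
For "dolphin", step one produces "ozwasty"; step two turns that into "wasty".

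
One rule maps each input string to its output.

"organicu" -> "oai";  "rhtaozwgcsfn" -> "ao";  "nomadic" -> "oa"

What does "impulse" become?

iu

The transformation: delete the last 2 characters, then keep only the vowels.
Applying both steps to "impulse": "impul", then "iu".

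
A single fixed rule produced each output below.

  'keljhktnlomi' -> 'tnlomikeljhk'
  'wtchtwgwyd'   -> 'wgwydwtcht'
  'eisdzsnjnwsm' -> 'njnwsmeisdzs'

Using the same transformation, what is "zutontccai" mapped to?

The transformation: swap the front and back halves of the string.
On "zutontccai" that produces "tccaizuton".

tccaizuton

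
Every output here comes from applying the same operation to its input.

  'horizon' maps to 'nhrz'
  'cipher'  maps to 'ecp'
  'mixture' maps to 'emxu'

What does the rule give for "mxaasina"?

nmas

Each output is the input with this applied: keep every other character starting from the first (positions 1st, 3rd, 5th, ...), then move the last character to the front.
Starting from "mxaasina": after the first operation, "masn"; after the second, "nmas".
(Check on "horizon": → "hrzn" → "nhrz" ✓)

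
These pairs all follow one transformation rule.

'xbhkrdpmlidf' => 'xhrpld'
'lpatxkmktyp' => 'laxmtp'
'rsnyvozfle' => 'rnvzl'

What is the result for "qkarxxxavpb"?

qaxxvb

Rule — keep every other character starting from the first (positions 1st, 3rd, 5th, ...).
So "qkarxxxavpb" becomes "qaxxvb".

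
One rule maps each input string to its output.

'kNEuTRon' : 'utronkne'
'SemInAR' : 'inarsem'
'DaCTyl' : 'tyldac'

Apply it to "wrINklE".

What's happening: move the first 3 characters to the end (rotate left by 3), then convert every letter to lowercase.
Applying both steps to "wrINklE": "NklEwrI", then "nklewri".

nklewri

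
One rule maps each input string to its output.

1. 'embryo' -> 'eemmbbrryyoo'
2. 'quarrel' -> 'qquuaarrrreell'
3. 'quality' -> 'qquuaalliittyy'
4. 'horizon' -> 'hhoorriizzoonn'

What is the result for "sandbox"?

ssaannddbbooxx

Looking at the pairs, the operation is to double every character.
For "sandbox" the result is "ssaannddbbooxx".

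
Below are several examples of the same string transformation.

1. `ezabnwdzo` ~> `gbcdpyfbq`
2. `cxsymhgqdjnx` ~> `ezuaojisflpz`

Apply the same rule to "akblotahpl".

What's happening: shift every letter 2 places forward in the alphabet (wrapping around).
So "akblotahpl" becomes "cmdnqvcjrn".

cmdnqvcjrn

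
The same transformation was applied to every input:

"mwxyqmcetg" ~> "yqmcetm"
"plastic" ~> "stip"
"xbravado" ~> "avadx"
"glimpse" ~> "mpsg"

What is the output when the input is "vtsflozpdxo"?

The rule is to swap the first and last characters, then delete the first 3 characters.
"vtsflozpdxo" → "flozpdxv".
(Check on "plastic": → "clastip" → "stip" ✓)

flozpdxv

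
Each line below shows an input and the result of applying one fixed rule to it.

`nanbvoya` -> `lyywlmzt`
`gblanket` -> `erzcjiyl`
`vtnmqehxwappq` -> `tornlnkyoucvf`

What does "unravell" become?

The pattern: take characters alternately from the front and the back (1st, last, 2nd, 2nd-last, ...), then shift every letter 2 places backward in the alphabet (wrapping around).
Starting from "unravell": after the first operation, "ulnlreav"; after the second, "sjljpcyt".

sjljpcyt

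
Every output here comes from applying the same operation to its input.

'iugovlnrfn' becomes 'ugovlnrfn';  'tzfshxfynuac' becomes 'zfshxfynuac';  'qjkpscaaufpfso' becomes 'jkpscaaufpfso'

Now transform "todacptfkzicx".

odacptfkzicx

Rule — delete the first character.
Doing the same to "todacptfkzicx": "odacptfkzicx".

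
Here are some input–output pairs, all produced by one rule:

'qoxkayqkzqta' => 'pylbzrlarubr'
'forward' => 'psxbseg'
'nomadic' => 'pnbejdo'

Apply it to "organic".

shbojdp

Rule — move the first character to the end, then shift every letter 1 place forward in the alphabet (wrapping around).
Starting from "organic": after the first operation, "rganico"; after the second, "shbojdp".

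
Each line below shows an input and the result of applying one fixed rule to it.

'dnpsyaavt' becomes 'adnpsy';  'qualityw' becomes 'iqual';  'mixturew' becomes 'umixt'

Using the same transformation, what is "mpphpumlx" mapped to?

umpphp

The transformation: delete the last 3 characters, then move the last character to the front.
Working it through for "mpphpumlx": intermediate "mpphpu", final "umpphp".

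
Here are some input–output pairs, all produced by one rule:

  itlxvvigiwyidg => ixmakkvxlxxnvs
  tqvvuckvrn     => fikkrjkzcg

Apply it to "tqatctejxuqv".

Looking at the pairs, the operation is to shift every letter 11 places backward in the alphabet (wrapping around), then swap each adjacent pair of characters (1↔2, 3↔4, ...).
On "tqatctejxuqv": the first step gives "ifpiritymjfk", and the second then gives "fiipirytjmkf".

fiipirytjmkf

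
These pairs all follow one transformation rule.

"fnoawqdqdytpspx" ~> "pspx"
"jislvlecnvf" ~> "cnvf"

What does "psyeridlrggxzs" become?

Rule — keep only the last 4 characters.
So "psyeridlrggxzs" becomes "gxzs".

gxzs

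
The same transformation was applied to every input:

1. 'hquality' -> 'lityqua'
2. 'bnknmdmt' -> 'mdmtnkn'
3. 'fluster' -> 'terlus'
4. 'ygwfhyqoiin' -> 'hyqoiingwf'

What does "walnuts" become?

utsaln

The rule is to delete the first character, then move the first 3 characters to the end (rotate left by 3).
Working it through for "walnuts": intermediate "alnuts", final "utsaln".
(Check on "fluster": → "luster" → "terlus" ✓)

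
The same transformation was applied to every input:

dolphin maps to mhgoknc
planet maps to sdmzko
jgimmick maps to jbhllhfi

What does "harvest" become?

The transformation: reverse the string, then shift every letter 1 place backward in the alphabet (wrapping around).
For "harvest", step one produces "tsevrah"; step two turns that into "srduqzg".
(Check on "dolphin": → "nihplod" → "mhgoknc" ✓)

srduqzg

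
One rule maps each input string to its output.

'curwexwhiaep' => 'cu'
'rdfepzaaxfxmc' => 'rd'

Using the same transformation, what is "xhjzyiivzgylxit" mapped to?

xh

The pattern: keep only the first 2 characters.
So "xhjzyiivzgylxit" becomes "xh".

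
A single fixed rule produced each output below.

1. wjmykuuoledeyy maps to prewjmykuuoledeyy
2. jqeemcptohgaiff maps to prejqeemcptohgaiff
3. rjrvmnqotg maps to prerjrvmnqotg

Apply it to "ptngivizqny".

preptngivizqny

The transformation: prepend "pre".
On "ptngivizqny" that produces "preptngivizqny".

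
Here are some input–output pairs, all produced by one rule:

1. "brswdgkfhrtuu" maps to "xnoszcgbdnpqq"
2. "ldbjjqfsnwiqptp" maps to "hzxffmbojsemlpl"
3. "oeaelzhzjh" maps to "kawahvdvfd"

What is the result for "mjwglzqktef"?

The transformation: shift every letter 4 places backward in the alphabet (wrapping around).
For "mjwglzqktef" the result is "ifschvmgpab".

ifschvmgpab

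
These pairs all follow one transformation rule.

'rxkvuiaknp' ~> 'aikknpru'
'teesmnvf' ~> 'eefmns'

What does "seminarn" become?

aeimnn

Each output is the input with this applied: sort the characters into alphabetical order, then delete the last 2 characters.
Working it through for "seminarn": intermediate "aeimnnrs", final "aeimnn".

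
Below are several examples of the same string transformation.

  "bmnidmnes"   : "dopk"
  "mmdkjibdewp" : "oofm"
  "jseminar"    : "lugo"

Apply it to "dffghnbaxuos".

fhhi

Rule — shift every letter 2 places forward in the alphabet (wrapping around), then keep only the first 4 characters.
"dffghnbaxuos" → "fhhijpdczwqu" → "fhhi".
(Check on "bmnidmnes": → "dopkfopgu" → "dopk" ✓)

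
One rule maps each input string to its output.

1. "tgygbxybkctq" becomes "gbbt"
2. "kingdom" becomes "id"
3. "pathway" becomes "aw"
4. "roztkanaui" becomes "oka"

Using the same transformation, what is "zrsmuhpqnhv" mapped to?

What's happening: keep one character in every 3, starting at position 2 (positions 2nd, 5th, 8th, ...).
So "zrsmuhpqnhv" becomes "ruqv".

ruqv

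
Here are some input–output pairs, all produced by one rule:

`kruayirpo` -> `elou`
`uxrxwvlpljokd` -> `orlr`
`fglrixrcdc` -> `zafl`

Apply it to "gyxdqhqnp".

In each case the input is transformed by: shift every letter 6 places backward in the alphabet (wrapping around), then keep only the first 4 characters.
"gyxdqhqnp" → "asrxkbkhj" → "asrx".

asrx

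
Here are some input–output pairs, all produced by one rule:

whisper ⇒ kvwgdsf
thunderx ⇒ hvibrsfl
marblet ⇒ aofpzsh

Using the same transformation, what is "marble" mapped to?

aofpzs

The transformation: shift every letter 12 places backward in the alphabet (wrapping around).
For "marble" the result is "aofpzs".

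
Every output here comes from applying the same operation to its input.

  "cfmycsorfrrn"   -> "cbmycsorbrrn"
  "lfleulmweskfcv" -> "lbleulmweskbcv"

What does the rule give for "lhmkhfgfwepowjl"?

The rule is to replace every "f" with "b".
Applying that to "lhmkhfgfwepowjl" gives "lhmkhbgbwepowjl".

lhmkhbgbwepowjl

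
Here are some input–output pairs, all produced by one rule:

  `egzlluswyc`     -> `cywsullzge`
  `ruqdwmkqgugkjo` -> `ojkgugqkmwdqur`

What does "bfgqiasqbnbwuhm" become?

mhuwbnbqsaiqgfb

The pattern: reverse the string.
Doing the same to "bfgqiasqbnbwuhm": "mhuwbnbqsaiqgfb".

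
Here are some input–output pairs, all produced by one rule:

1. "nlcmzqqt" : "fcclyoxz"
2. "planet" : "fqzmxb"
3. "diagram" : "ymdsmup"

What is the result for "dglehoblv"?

Rule — reverse the string, then shift every letter 12 places forward in the alphabet (wrapping around).
On "dglehoblv": the first step gives "vlbohelgd", and the second then gives "hxnatqxsp".

hxnatqxsp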